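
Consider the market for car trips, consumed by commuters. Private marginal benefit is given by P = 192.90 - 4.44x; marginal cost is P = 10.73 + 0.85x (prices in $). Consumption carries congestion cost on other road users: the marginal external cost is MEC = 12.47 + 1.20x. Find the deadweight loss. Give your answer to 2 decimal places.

Market equilibrium (private): 10.73 + 0.85x = 192.90 - 4.44x → x_m = 34.4367.
Social marginal benefit = demand − MEC = 180.43 - 5.64x.
Set SMB = MC: 180.43 - 5.64x = 10.73 + 0.85x → x* = 26.1479.
Between x* and x_m the wedge MC − SMB runs linearly from 0 to MEC(x_m), so the loss is a triangle.
DWL = ½ × 8.2888 × 53.7940 = 222.9439.

DWL = $222.94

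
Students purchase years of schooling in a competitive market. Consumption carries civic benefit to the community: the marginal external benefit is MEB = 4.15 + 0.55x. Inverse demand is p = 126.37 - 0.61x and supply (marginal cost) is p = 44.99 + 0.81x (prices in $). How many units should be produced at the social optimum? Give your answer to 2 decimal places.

x* = 98.31

Social marginal benefit = demand + MEB = 130.52 - 0.06x.
Set SMB = MC: 130.52 - 0.06x = 44.99 + 0.81x → x* = 98.3103.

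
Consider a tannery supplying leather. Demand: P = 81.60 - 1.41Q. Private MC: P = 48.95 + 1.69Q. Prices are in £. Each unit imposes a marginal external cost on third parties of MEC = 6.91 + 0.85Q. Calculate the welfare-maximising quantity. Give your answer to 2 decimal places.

Q* = 6.52

Social marginal cost = private MC + MEC = 55.86 + 2.54Q.
Set SMC = demand: 55.86 + 2.54Q = 81.60 - 1.41Q → Q* = 6.5165.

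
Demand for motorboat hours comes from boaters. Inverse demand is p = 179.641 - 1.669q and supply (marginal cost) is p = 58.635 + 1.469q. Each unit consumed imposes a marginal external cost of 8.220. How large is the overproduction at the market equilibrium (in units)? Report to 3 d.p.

Market equilibrium (private): 58.635 + 1.469q = 179.641 - 1.669q → q_m = 38.5615.
Social marginal benefit = demand − MEC = 171.421 - 1.669q.
Set SMB = MC: 171.421 - 1.669q = 58.635 + 1.469q → q* = 35.9420.
Gap = |38.5615 − 35.9420| = 2.6195.

2.620 units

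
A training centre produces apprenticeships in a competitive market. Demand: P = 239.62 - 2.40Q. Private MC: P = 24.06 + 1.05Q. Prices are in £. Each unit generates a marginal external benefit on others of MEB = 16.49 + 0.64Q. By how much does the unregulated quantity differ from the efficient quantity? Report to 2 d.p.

Market equilibrium (private): 24.06 + 1.05Q = 239.62 - 2.40Q → Q_m = 62.4812.
Social marginal cost = private MC − MEB = 7.57 + 0.41Q.
Set SMC = demand: 7.57 + 0.41Q = 239.62 - 2.40Q → Q* = 82.5801.
Gap = |62.4812 − 82.5801| = 20.0989.

20.10 units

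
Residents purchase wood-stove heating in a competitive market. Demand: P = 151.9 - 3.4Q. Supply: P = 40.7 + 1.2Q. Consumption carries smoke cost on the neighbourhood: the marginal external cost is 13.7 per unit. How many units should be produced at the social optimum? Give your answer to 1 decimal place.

Q* = 21.2

Social marginal benefit = demand − MEC = 138.2 - 3.4Q.
Set SMB = MC: 138.2 - 3.4Q = 40.7 + 1.2Q → Q* = 21.1957.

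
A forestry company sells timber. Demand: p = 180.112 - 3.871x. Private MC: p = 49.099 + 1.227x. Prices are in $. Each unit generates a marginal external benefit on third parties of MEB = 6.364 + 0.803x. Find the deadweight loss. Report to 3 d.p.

DWL = $84.867

Market equilibrium (private): 49.099 + 1.227x = 180.112 - 3.871x → x_m = 25.6989.
Social marginal cost = private MC − MEB = 42.735 + 0.424x.
Set SMC = demand: 42.735 + 0.424x = 180.112 - 3.871x → x* = 31.9853.
Between x* and x_m the wedge demand − SMC runs linearly from 0 to MEB(x_m), so the loss is a triangle.
DWL = ½ × 6.2864 × 27.0002 = 84.8670.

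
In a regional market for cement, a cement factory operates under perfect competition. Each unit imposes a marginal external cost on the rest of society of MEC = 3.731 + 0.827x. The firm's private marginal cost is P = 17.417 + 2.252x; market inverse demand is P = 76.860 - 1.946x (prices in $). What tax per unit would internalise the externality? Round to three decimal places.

tax = $12.900 per unit

Social marginal cost = private MC + MEC = 21.148 + 3.079x.
Set SMC = demand: 21.148 + 3.079x = 76.860 - 1.946x → x* = 11.0870.
The Pigouvian tax equals MEC at x*: 3.731 + 0.827×11.0870 = 12.8999.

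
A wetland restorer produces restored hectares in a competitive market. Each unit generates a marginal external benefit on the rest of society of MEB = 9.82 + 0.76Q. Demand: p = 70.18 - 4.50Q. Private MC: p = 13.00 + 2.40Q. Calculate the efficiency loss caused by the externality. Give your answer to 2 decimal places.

Market equilibrium (private): 13.00 + 2.40Q = 70.18 - 4.50Q → Q_m = 8.2870.
Social marginal cost = private MC − MEB = 3.18 + 1.64Q.
Set SMC = demand: 3.18 + 1.64Q = 70.18 - 4.50Q → Q* = 10.9121.
The welfare-loss triangle has base |Q_m − Q*| and height MEB(Q_m) (the vertical gap between SMC and demand is zero at Q* and MEB at Q_m).
DWL = ½ × 2.6251 × 16.1181 = 21.1558.

DWL = 21.16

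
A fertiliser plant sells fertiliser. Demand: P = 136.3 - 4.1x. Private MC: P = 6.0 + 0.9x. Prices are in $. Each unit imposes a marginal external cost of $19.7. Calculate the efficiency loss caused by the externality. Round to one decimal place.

Market equilibrium (private): 6.0 + 0.9x = 136.3 - 4.1x → x_m = 26.0600.
Social marginal cost = private MC + MEC = 25.7 + 0.9x.
Set SMC = demand: 25.7 + 0.9x = 136.3 - 4.1x → x* = 22.1200.
The loss is the area between SMC and demand from x* to x_m; with linear curves that's a triangle of height MEC(x_m).
DWL = ½ × 3.9400 × 19.7000 = 38.8090.

DWL = $38.8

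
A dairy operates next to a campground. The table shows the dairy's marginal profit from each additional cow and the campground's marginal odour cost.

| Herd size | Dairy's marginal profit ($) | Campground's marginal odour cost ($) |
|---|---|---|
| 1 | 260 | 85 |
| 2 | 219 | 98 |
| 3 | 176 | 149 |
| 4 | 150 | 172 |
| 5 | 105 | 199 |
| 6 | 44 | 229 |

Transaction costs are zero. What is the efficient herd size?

Bargaining reaches the level where marginal profit last exceeds marginal odour cost.
That holds through level 3 (176 ≥ 149) but not at 4 (150 < 172).

3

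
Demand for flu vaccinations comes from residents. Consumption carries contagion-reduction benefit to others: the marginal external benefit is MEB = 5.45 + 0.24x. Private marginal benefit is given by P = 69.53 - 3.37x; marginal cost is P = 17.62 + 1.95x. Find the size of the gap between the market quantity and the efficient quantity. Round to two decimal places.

Market equilibrium (private): 17.62 + 1.95x = 69.53 - 3.37x → x_m = 9.7575.
Social marginal benefit = demand + MEB = 74.98 - 3.13x.
Set SMB = MC: 74.98 - 3.13x = 17.62 + 1.95x → x* = 11.2913.
Gap = |9.7575 − 11.2913| = 1.5338.

1.53 units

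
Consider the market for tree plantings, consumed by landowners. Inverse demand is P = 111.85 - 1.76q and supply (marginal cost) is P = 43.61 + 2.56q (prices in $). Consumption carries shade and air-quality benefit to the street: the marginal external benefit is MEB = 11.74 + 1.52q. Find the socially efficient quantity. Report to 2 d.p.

Social marginal benefit = demand + MEB = 123.59 - 0.24q.
Set SMB = MC: 123.59 - 0.24q = 43.61 + 2.56q → q* = 28.5643.

q* = 28.56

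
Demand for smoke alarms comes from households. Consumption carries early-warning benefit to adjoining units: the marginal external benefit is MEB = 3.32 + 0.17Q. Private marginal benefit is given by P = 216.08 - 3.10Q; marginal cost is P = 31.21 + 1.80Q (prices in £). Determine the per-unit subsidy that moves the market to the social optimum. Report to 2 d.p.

subsidy = £10.08 per unit

Social marginal benefit = demand + MEB = 219.40 - 2.93Q.
Set SMB = MC: 219.40 - 2.93Q = 31.21 + 1.80Q → Q* = 39.7865.
The Pigouvian subsidy equals MEB at Q*: 3.32 + 0.17×39.7865 = 10.0837.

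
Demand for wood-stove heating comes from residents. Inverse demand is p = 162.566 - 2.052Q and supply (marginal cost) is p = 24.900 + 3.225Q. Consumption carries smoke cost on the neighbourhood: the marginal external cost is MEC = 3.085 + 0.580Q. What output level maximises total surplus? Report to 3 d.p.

Social marginal benefit = demand − MEC = 159.481 - 2.632Q.
Set SMB = MC: 159.481 - 2.632Q = 24.900 + 3.225Q → Q* = 22.9778.

Q* = 22.978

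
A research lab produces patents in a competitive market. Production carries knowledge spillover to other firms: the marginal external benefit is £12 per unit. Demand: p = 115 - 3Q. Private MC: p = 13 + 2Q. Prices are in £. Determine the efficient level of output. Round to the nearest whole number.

Social marginal cost = private MC − MEB = 1 + 2Q.
Set SMC = demand: 1 + 2Q = 115 - 3Q → Q* = 22.8000.

Q* = 23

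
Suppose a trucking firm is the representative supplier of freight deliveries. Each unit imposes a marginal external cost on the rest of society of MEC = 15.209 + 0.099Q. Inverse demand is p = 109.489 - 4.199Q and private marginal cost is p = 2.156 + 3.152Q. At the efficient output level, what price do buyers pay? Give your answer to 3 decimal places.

P = 57.566

Social marginal cost = private MC + MEC = 17.365 + 3.251Q.
Set SMC = demand: 17.365 + 3.251Q = 109.489 - 4.199Q → Q* = 12.3656.
Consumer price on the demand curve at Q*: 109.489 − 4.199×12.3656 = 57.5658.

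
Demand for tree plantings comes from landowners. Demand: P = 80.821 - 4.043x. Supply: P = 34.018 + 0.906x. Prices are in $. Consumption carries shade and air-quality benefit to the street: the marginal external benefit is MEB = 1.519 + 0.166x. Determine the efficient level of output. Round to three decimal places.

Social marginal benefit = demand + MEB = 82.340 - 3.877x.
Set SMB = MC: 82.340 - 3.877x = 34.018 + 0.906x → x* = 10.1029.

x* = 10.103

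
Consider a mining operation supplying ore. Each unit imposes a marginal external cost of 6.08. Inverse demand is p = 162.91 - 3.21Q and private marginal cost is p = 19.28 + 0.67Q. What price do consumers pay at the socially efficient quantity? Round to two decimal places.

Social marginal cost = private MC + MEC = 25.36 + 0.67Q.
Set SMC = demand: 25.36 + 0.67Q = 162.91 - 3.21Q → Q* = 35.4510.
Consumer price on the demand curve at Q*: 162.91 − 3.21×35.4510 = 49.1123.

P = 49.11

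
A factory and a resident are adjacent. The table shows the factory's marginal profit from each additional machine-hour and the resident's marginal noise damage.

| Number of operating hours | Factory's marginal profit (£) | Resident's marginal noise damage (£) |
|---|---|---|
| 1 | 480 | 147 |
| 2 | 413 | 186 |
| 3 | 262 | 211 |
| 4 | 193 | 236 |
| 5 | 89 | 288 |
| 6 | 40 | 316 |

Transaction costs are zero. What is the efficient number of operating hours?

3

Bargaining reaches the level where marginal profit last exceeds marginal noise damage.
That holds through level 3 (262 ≥ 211) but not at 4 (193 < 236).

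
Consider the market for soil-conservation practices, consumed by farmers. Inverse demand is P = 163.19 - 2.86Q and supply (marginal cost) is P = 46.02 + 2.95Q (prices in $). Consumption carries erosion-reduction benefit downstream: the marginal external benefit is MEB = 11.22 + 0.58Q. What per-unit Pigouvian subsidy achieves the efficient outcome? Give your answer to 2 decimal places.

subsidy = $25.46 per unit

Social marginal benefit = demand + MEB = 174.41 - 2.28Q.
Set SMB = MC: 174.41 - 2.28Q = 46.02 + 2.95Q → Q* = 24.5488.
The Pigouvian subsidy equals MEB at Q*: 11.22 + 0.58×24.5488 = 25.4583.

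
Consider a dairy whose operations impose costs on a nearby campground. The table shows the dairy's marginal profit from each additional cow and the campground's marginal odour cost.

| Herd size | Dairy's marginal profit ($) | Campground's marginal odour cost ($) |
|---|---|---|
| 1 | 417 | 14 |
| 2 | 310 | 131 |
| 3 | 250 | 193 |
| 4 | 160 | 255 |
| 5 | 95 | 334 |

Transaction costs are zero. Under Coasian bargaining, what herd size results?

3

Bargaining reaches the level where marginal profit last exceeds marginal odour cost.
That holds through level 3 (250 ≥ 193) but not at 4 (160 < 255).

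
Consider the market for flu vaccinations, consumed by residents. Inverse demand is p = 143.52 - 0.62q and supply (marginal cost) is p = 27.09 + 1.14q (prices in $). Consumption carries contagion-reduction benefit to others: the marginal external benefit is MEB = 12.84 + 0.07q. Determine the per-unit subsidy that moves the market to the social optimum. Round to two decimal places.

Social marginal benefit = demand + MEB = 156.36 - 0.55q.
Set SMB = MC: 156.36 - 0.55q = 27.09 + 1.14q → q* = 76.4911.
The Pigouvian subsidy equals MEB at q*: 12.84 + 0.07×76.4911 = 18.1944.

subsidy = $18.19 per unit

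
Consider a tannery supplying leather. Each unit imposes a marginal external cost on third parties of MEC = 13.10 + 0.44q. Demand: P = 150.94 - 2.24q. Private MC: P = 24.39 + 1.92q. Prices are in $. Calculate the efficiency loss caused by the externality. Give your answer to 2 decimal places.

Market equilibrium (private): 24.39 + 1.92q = 150.94 - 2.24q → q_m = 30.4207.
Social marginal cost = private MC + MEC = 37.49 + 2.36q.
Set SMC = demand: 37.49 + 2.36q = 150.94 - 2.24q → q* = 24.6630.
The loss is the area between SMC and demand from q* to q_m; with linear curves that's a triangle of height MEC(q_m).
DWL = ½ × 5.7577 × 26.4851 = 76.2466.

DWL = $76.25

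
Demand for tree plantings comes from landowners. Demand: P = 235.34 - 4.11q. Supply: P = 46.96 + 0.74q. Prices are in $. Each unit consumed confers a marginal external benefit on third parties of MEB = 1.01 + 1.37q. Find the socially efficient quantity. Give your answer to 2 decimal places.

q* = 54.42

Social marginal benefit = demand + MEB = 236.35 - 2.74q.
Set SMB = MC: 236.35 - 2.74q = 46.96 + 0.74q → q* = 54.4224.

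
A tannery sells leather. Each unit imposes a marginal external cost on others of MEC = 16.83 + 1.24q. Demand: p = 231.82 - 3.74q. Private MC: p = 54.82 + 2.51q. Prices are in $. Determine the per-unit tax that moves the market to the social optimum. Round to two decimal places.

Social marginal cost = private MC + MEC = 71.65 + 3.75q.
Set SMC = demand: 71.65 + 3.75q = 231.82 - 3.74q → q* = 21.3845.
The Pigouvian tax equals MEC at q*: 16.83 + 1.24×21.3845 = 43.3468.

tax = $43.35 per unit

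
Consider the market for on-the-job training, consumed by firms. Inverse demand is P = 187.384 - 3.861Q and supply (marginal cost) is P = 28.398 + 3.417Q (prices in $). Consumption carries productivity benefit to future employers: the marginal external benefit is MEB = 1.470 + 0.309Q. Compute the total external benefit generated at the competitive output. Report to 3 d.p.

$105.838

Market equilibrium (private): 28.398 + 3.417Q = 187.384 - 3.861Q → Q_m = 21.8447.
Total external benefit = ∫₀^{Q_m} (1.470 + 0.309Q) dQ = 1.470×21.8447 + ½×0.309×21.8447² = 105.8377.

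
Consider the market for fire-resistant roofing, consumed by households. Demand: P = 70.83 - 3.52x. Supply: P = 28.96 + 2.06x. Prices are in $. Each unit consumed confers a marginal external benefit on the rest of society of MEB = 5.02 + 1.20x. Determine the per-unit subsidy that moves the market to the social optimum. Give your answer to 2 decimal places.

subsidy = $17.87 per unit

Social marginal benefit = demand + MEB = 75.85 - 2.32x.
Set SMB = MC: 75.85 - 2.32x = 28.96 + 2.06x → x* = 10.7055.
The Pigouvian subsidy equals MEB at x*: 5.02 + 1.20×10.7055 = 17.8666.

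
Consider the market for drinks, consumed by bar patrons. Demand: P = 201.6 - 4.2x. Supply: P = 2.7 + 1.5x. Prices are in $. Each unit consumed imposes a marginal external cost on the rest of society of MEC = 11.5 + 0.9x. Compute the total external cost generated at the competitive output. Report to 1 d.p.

Market equilibrium (private): 2.7 + 1.5x = 201.6 - 4.2x → x_m = 34.8947.
Total external cost = ∫₀^{x_m} (11.5 + 0.9x) dx = 11.5×34.8947 + ½×0.9×34.8947² = 949.2271.

$949.2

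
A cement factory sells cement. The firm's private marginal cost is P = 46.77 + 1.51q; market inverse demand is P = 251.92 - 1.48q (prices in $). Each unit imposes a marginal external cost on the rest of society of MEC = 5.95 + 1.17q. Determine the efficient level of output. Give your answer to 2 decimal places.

Social marginal cost = private MC + MEC = 52.72 + 2.68q.
Set SMC = demand: 52.72 + 2.68q = 251.92 - 1.48q → q* = 47.8846.

q* = 47.88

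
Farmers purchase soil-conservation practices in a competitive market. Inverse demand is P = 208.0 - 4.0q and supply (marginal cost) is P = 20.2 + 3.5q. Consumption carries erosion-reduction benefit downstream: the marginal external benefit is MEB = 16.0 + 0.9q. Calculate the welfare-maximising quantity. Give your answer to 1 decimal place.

q* = 30.9

Social marginal benefit = demand + MEB = 224.0 - 3.1q.
Set SMB = MC: 224.0 - 3.1q = 20.2 + 3.5q → q* = 30.8788.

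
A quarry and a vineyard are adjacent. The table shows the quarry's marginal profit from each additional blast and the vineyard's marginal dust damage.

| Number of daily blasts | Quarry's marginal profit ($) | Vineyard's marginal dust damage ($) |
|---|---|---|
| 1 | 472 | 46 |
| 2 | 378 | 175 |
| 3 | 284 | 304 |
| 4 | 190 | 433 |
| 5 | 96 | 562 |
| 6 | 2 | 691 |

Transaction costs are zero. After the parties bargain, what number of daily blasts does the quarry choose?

2

Bargaining reaches the level where marginal profit last exceeds marginal dust damage.
That holds through level 2 (378 ≥ 175) but not at 3 (284 < 304).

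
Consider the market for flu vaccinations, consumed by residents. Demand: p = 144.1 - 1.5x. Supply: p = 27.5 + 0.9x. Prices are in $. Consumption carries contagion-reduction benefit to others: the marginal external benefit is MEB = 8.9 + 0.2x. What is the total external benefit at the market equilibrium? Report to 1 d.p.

Market equilibrium (private): 27.5 + 0.9x = 144.1 - 1.5x → x_m = 48.5833.
Total external benefit = ∫₀^{x_m} (8.9 + 0.2x) dx = 8.9×48.5833 + ½×0.2×48.5833² = 668.4251.

$668.4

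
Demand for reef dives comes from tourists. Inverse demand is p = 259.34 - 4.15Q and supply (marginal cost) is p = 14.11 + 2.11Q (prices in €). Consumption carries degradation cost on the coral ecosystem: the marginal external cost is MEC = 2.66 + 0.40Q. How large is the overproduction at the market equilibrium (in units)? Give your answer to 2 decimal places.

Market equilibrium (private): 14.11 + 2.11Q = 259.34 - 4.15Q → Q_m = 39.1741.
Social marginal benefit = demand − MEC = 256.68 - 4.55Q.
Set SMB = MC: 256.68 - 4.55Q = 14.11 + 2.11Q → Q* = 36.4219.
Gap = |39.1741 − 36.4219| = 2.7522.

2.75 units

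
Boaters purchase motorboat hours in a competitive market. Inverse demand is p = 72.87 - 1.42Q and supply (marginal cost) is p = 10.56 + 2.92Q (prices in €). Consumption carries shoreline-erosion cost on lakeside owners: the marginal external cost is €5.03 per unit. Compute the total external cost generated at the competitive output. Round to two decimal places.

€72.22

Market equilibrium (private): 10.56 + 2.92Q = 72.87 - 1.42Q → Q_m = 14.3571.
Total external cost = MEC × Q_m = 5.03 × 14.3571 = 72.2162.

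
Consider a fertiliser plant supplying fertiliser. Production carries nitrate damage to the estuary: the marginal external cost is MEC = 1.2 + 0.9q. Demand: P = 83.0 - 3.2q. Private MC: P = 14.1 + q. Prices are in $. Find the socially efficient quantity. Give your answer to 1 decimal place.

Social marginal cost = private MC + MEC = 15.3 + 1.9q.
Set SMC = demand: 15.3 + 1.9q = 83.0 - 3.2q → q* = 13.2745.

q* = 13.3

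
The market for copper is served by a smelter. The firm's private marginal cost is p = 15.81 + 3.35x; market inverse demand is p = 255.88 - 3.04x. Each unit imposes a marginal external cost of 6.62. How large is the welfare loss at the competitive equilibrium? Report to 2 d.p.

Market equilibrium (private): 15.81 + 3.35x = 255.88 - 3.04x → x_m = 37.5696.
Social marginal cost = private MC + MEC = 22.43 + 3.35x.
Set SMC = demand: 22.43 + 3.35x = 255.88 - 3.04x → x* = 36.5336.
The loss is the area between SMC and demand from x* to x_m; with linear curves that's a triangle of height MEC(x_m).
DWL = ½ × 1.0360 × 6.6200 = 3.4292.

DWL = 3.43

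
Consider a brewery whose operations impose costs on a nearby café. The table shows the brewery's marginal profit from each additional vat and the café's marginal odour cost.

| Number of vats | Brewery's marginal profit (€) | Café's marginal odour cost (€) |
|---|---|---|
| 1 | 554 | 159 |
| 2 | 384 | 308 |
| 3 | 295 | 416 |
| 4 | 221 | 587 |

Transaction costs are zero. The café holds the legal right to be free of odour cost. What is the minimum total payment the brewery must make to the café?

Efficient level: marginal profit ≥ marginal odour cost through level 2, so k* = 2.
With the café holding the right, the brewery must at least compensate total damage at k*: 159 + 308 = 467.

€467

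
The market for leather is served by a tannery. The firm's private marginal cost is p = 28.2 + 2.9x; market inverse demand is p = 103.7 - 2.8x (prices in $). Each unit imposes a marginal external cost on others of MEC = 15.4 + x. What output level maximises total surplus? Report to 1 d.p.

x* = 9.0

Social marginal cost = private MC + MEC = 43.6 + 3.9x.
Set SMC = demand: 43.6 + 3.9x = 103.7 - 2.8x → x* = 8.9701.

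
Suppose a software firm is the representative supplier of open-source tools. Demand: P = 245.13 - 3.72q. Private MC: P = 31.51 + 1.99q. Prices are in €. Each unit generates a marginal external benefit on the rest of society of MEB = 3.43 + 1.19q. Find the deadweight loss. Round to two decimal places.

DWL = €254.33

Market equilibrium (private): 31.51 + 1.99q = 245.13 - 3.72q → q_m = 37.4116.
Social marginal cost = private MC − MEB = 28.08 + 0.80q.
Set SMC = demand: 28.08 + 0.80q = 245.13 - 3.72q → q* = 48.0199.
The loss is the area between SMC and demand from q* to q_m; with linear curves that's a triangle of height MEB(q_m).
DWL = ½ × 10.6083 × 47.9498 = 254.3329.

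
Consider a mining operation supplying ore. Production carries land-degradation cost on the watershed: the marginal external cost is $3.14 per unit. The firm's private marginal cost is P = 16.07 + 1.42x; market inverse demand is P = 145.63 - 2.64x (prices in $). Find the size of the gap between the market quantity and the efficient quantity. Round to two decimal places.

0.77 units

Market equilibrium (private): 16.07 + 1.42x = 145.63 - 2.64x → x_m = 31.9113.
Social marginal cost = private MC + MEC = 19.21 + 1.42x.
Set SMC = demand: 19.21 + 1.42x = 145.63 - 2.64x → x* = 31.1379.
Gap = |31.9113 − 31.1379| = 0.7734.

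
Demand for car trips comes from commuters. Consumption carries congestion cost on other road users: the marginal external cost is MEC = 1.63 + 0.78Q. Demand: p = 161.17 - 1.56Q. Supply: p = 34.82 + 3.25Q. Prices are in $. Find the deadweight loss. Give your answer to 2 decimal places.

Market equilibrium (private): 34.82 + 3.25Q = 161.17 - 1.56Q → Q_m = 26.2682.
Social marginal benefit = demand − MEC = 159.54 - 2.34Q.
Set SMB = MC: 159.54 - 2.34Q = 34.82 + 3.25Q → Q* = 22.3113.
The welfare-loss triangle has base |Q_m − Q*| and height MEC(Q_m) (the vertical gap between SMB and MC is zero at Q* and MEC at Q_m).
DWL = ½ × 3.9569 × 22.1192 = 43.7617.

DWL = $43.76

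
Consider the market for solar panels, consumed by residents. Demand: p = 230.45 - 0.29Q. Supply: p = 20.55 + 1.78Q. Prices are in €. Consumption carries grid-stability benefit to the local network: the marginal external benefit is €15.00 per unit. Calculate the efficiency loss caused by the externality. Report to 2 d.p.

Market equilibrium (private): 20.55 + 1.78Q = 230.45 - 0.29Q → Q_m = 101.4010.
Social marginal benefit = demand + MEB = 245.45 - 0.29Q.
Set SMB = MC: 245.45 - 0.29Q = 20.55 + 1.78Q → Q* = 108.6473.
The loss is the area between SMB and MC from Q* to Q_m; with linear curves that's a triangle of height MEB(Q_m).
DWL = ½ × 7.2463 × 15.0000 = 54.3473.

DWL = €54.35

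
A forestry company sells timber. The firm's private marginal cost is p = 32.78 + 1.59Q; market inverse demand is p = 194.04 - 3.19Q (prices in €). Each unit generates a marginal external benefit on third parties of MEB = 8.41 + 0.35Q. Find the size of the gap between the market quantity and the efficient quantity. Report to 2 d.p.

Market equilibrium (private): 32.78 + 1.59Q = 194.04 - 3.19Q → Q_m = 33.7364.
Social marginal cost = private MC − MEB = 24.37 + 1.24Q.
Set SMC = demand: 24.37 + 1.24Q = 194.04 - 3.19Q → Q* = 38.3002.
Gap = |33.7364 − 38.3002| = 4.5638.

4.56 units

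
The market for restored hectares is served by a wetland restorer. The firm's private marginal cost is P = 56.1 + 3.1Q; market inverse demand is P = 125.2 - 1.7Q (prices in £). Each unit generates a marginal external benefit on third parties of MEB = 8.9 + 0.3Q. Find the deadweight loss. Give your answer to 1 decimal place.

Market equilibrium (private): 56.1 + 3.1Q = 125.2 - 1.7Q → Q_m = 14.3958.
Social marginal cost = private MC − MEB = 47.2 + 2.8Q.
Set SMC = demand: 47.2 + 2.8Q = 125.2 - 1.7Q → Q* = 17.3333.
Between Q* and Q_m the wedge demand − SMC runs linearly from 0 to MEB(Q_m), so the loss is a triangle.
DWL = ½ × 2.9375 × 13.2188 = 19.4151.

DWL = £19.4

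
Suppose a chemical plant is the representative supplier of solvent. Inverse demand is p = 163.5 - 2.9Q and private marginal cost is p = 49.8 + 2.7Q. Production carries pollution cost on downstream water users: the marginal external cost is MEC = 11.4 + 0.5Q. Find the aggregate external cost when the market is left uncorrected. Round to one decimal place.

Market equilibrium (private): 49.8 + 2.7Q = 163.5 - 2.9Q → Q_m = 20.3036.
Total external cost = ∫₀^{Q_m} (11.4 + 0.5Q) dQ = 11.4×20.3036 + ½×0.5×20.3036² = 334.5201.

334.5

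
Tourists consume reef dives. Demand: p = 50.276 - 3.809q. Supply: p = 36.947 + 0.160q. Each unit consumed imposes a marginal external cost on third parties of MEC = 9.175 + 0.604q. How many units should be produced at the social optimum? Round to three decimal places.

Social marginal benefit = demand − MEC = 41.101 - 4.413q.
Set SMB = MC: 41.101 - 4.413q = 36.947 + 0.160q → q* = 0.9084.

q* = 0.908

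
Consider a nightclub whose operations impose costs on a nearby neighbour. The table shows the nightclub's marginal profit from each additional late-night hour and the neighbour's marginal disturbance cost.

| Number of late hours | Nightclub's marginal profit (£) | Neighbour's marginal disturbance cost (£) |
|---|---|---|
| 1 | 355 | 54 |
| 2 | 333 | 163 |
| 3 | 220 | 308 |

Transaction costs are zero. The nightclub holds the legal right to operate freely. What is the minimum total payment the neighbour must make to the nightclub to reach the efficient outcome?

Left alone the nightclub would choose level 3 (marginal profit stays positive).
Efficient level: k* = 2 (marginal profit ≥ marginal disturbance cost through 2).
The neighbour must at least cover the nightclub's forgone profit from cutting 3→2: 220 = 220.

£220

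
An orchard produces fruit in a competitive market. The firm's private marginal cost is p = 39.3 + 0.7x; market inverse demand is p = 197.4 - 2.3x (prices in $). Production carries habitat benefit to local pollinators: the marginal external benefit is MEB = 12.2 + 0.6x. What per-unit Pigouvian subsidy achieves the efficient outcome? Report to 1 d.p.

subsidy = $54.8 per unit

Social marginal cost = private MC − MEB = 27.1 + 0.1x.
Set SMC = demand: 27.1 + 0.1x = 197.4 - 2.3x → x* = 70.9583.
The Pigouvian subsidy equals MEB at x*: 12.2 + 0.6×70.9583 = 54.7750.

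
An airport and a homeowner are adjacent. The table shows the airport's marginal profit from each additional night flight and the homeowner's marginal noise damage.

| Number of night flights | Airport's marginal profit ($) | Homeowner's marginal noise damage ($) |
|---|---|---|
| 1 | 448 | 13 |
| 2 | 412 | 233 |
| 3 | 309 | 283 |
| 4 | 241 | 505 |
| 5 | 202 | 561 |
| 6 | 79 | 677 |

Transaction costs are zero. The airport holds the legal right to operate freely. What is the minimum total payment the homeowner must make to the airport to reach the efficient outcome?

Left alone the airport would choose level 6 (marginal profit stays positive).
Efficient level: k* = 3 (marginal profit ≥ marginal noise damage through 3).
The homeowner must at least cover the airport's forgone profit from cutting 6→3: 241 + 202 + 79 = 522.

$522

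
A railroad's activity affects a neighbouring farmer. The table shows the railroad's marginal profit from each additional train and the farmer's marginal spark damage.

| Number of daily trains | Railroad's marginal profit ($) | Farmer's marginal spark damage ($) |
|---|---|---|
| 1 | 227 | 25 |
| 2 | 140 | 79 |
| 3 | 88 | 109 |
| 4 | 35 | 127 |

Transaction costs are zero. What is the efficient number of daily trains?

2

Bargaining reaches the level where marginal profit last exceeds marginal spark damage.
That holds through level 2 (140 ≥ 79) but not at 3 (88 < 109).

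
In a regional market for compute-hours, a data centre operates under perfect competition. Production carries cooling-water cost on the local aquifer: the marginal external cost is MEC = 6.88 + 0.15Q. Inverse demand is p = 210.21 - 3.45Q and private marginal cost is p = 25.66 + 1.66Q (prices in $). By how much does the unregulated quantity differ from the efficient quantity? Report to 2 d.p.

2.34 units

Market equilibrium (private): 25.66 + 1.66Q = 210.21 - 3.45Q → Q_m = 36.1155.
Social marginal cost = private MC + MEC = 32.54 + 1.81Q.
Set SMC = demand: 32.54 + 1.81Q = 210.21 - 3.45Q → Q* = 33.7776.
Gap = |36.1155 − 33.7776| = 2.3379.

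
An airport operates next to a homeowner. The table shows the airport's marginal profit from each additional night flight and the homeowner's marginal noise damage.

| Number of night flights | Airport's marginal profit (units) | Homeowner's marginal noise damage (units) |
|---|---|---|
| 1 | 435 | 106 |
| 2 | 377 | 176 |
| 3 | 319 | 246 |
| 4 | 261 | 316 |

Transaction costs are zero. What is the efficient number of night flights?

3

Bargaining reaches the level where marginal profit last exceeds marginal noise damage.
That holds through level 3 (319 ≥ 246) but not at 4 (261 < 316).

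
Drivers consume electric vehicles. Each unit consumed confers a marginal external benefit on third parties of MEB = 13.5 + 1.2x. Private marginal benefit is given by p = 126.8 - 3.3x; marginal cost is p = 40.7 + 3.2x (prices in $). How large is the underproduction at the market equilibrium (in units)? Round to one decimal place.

5.5 units

Market equilibrium (private): 40.7 + 3.2x = 126.8 - 3.3x → x_m = 13.2462.
Social marginal benefit = demand + MEB = 140.3 - 2.1x.
Set SMB = MC: 140.3 - 2.1x = 40.7 + 3.2x → x* = 18.7925.
Gap = |13.2462 − 18.7925| = 5.5463.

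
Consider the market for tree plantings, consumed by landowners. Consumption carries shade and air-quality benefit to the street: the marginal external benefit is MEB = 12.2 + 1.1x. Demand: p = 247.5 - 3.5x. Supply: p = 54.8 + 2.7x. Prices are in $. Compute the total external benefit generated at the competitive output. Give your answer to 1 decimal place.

Market equilibrium (private): 54.8 + 2.7x = 247.5 - 3.5x → x_m = 31.0806.
Total external benefit = ∫₀^{x_m} (12.2 + 1.1x) dx = 12.2×31.0806 + ½×1.1×31.0806² = 910.4854.

$910.5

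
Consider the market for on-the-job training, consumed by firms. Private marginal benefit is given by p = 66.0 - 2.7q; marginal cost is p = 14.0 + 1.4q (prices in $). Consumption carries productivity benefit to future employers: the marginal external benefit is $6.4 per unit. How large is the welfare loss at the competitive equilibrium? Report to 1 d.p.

Market equilibrium (private): 14.0 + 1.4q = 66.0 - 2.7q → q_m = 12.6829.
Social marginal benefit = demand + MEB = 72.4 - 2.7q.
Set SMB = MC: 72.4 - 2.7q = 14.0 + 1.4q → q* = 14.2439.
Between q* and q_m the wedge SMB − MC runs linearly from 0 to MEB(q_m), so the loss is a triangle.
DWL = ½ × 1.5610 × 6.4000 = 4.9952.

DWL = $5.0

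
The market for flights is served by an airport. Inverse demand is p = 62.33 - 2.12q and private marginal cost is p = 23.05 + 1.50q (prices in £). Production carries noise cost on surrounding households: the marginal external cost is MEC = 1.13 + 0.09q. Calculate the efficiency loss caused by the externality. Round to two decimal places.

DWL = £0.60

Market equilibrium (private): 23.05 + 1.50q = 62.33 - 2.12q → q_m = 10.8508.
Social marginal cost = private MC + MEC = 24.18 + 1.59q.
Set SMC = demand: 24.18 + 1.59q = 62.33 - 2.12q → q* = 10.2830.
Between q* and q_m the wedge SMC − demand runs linearly from 0 to MEC(q_m), so the loss is a triangle.
DWL = ½ × 0.5678 × 2.1066 = 0.5981.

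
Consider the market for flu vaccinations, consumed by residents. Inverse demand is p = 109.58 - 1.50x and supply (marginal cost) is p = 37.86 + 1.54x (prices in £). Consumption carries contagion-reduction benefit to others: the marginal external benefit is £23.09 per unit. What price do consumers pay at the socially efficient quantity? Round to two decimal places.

P = £62.80

Social marginal benefit = demand + MEB = 132.67 - 1.50x.
Set SMB = MC: 132.67 - 1.50x = 37.86 + 1.54x → x* = 31.1875.
Consumer price on the demand curve at x*: 109.58 − 1.50×31.1875 = 62.7988.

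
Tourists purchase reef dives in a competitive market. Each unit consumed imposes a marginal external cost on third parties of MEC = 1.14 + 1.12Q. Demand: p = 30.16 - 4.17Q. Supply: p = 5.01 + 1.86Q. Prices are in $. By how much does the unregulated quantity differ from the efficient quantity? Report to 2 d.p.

Market equilibrium (private): 5.01 + 1.86Q = 30.16 - 4.17Q → Q_m = 4.1708.
Social marginal benefit = demand − MEC = 29.02 - 5.29Q.
Set SMB = MC: 29.02 - 5.29Q = 5.01 + 1.86Q → Q* = 3.3580.
Gap = |4.1708 − 3.3580| = 0.8128.

0.81 units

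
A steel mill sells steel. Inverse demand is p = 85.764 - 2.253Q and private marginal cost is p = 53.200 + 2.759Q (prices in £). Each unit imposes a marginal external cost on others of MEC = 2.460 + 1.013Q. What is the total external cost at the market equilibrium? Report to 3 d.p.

£37.364

Market equilibrium (private): 53.200 + 2.759Q = 85.764 - 2.253Q → Q_m = 6.4972.
Total external cost = ∫₀^{Q_m} (2.460 + 1.013Q) dQ = 2.460×6.4972 + ½×1.013×6.4972² = 37.3643.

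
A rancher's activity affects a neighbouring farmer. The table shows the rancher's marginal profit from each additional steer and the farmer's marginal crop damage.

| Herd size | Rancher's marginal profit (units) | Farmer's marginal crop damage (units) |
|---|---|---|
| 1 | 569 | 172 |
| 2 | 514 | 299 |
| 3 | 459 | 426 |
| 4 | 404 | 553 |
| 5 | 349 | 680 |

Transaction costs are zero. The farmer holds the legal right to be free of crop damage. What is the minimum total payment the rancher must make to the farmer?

897

Efficient level: marginal profit ≥ marginal crop damage through level 3, so k* = 3.
With the farmer holding the right, the rancher must at least compensate total damage at k*: 172 + 299 + 426 = 897.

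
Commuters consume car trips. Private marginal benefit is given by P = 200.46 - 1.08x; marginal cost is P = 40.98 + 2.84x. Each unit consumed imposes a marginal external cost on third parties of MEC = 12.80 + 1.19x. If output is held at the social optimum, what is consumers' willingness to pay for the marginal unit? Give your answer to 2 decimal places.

P = 169.46

Social marginal benefit = demand − MEC = 187.66 - 2.27x.
Set SMB = MC: 187.66 - 2.27x = 40.98 + 2.84x → x* = 28.7045.
Consumer price on the demand curve at x*: 200.46 − 1.08×28.7045 = 169.4591.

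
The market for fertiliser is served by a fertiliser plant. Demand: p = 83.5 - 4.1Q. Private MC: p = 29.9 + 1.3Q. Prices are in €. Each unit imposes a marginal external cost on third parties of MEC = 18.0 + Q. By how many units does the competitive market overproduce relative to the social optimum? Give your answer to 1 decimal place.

Market equilibrium (private): 29.9 + 1.3Q = 83.5 - 4.1Q → Q_m = 9.9259.
Social marginal cost = private MC + MEC = 47.9 + 2.3Q.
Set SMC = demand: 47.9 + 2.3Q = 83.5 - 4.1Q → Q* = 5.5625.
Gap = |9.9259 − 5.5625| = 4.3634.

4.4 units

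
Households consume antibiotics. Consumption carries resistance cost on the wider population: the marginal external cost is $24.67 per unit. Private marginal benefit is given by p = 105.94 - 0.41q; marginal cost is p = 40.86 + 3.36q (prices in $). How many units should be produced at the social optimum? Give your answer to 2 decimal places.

Social marginal benefit = demand − MEC = 81.27 - 0.41q.
Set SMB = MC: 81.27 - 0.41q = 40.86 + 3.36q → q* = 10.7188.

q* = 10.72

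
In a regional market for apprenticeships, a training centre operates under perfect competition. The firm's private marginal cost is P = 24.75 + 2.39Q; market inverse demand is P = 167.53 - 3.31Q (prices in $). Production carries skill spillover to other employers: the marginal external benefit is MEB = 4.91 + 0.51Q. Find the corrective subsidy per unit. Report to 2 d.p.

Social marginal cost = private MC − MEB = 19.84 + 1.88Q.
Set SMC = demand: 19.84 + 1.88Q = 167.53 - 3.31Q → Q* = 28.4566.
The Pigouvian subsidy equals MEB at Q*: 4.91 + 0.51×28.4566 = 19.4229.

subsidy = $19.42 per unit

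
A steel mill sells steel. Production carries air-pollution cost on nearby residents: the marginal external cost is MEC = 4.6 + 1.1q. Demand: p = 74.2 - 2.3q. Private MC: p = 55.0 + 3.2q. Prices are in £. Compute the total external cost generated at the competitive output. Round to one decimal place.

£22.8

Market equilibrium (private): 55.0 + 3.2q = 74.2 - 2.3q → q_m = 3.4909.
Total external cost = ∫₀^{q_m} (4.6 + 1.1q) dq = 4.6×3.4909 + ½×1.1×3.4909² = 22.7607.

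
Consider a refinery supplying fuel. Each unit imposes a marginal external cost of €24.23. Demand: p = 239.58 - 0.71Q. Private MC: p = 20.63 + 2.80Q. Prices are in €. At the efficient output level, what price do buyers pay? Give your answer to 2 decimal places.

P = €200.19

Social marginal cost = private MC + MEC = 44.86 + 2.80Q.
Set SMC = demand: 44.86 + 2.80Q = 239.58 - 0.71Q → Q* = 55.4758.
Consumer price on the demand curve at Q*: 239.58 − 0.71×55.4758 = 200.1922.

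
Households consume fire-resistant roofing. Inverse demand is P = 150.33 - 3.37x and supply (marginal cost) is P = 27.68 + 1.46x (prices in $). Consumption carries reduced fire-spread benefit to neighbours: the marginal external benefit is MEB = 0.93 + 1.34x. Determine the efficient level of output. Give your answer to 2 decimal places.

Social marginal benefit = demand + MEB = 151.26 - 2.03x.
Set SMB = MC: 151.26 - 2.03x = 27.68 + 1.46x → x* = 35.4097.

x* = 35.41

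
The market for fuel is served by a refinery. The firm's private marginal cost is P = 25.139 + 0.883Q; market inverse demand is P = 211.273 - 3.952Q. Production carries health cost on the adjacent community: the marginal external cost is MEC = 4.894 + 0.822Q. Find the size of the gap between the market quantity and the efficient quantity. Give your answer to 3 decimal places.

Market equilibrium (private): 25.139 + 0.883Q = 211.273 - 3.952Q → Q_m = 38.4972.
Social marginal cost = private MC + MEC = 30.033 + 1.705Q.
Set SMC = demand: 30.033 + 1.705Q = 211.273 - 3.952Q → Q* = 32.0382.
Gap = |38.4972 − 32.0382| = 6.4590.

6.459 units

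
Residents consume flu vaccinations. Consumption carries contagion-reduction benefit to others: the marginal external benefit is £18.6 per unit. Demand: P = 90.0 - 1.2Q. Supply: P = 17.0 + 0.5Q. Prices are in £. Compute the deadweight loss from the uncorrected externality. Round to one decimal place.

DWL = £101.8

Market equilibrium (private): 17.0 + 0.5Q = 90.0 - 1.2Q → Q_m = 42.9412.
Social marginal benefit = demand + MEB = 108.6 - 1.2Q.
Set SMB = MC: 108.6 - 1.2Q = 17.0 + 0.5Q → Q* = 53.8824.
The welfare-loss triangle has base |Q_m − Q*| and height MEB(Q_m) (the vertical gap between SMB and MC is zero at Q* and MEB at Q_m).
DWL = ½ × 10.9412 × 18.6000 = 101.7532.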